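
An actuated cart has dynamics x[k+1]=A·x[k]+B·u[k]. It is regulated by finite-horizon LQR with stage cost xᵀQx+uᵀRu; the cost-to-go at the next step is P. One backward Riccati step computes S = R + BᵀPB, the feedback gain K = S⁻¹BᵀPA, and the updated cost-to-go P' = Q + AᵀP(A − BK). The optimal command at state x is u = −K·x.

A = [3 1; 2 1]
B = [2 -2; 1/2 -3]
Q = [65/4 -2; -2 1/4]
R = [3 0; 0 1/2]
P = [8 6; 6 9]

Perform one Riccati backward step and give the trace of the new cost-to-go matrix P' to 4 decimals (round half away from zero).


18.7131

BᵀP = [19.0000 16.5000; -34.0000 -39.0000]
S = R + BᵀPB = [3 0; 0 1/2] + [46.2500 -87.5000; -87.5000 185.0000] = [49.2500 -87.5000; -87.5000 185.5000]
BᵀPA = [90.0000 35.5000; -180.0000 -73.0000]
K = S⁻¹·BᵀPA = [0.6387 0.1336; -0.6691 -0.3305]
A−BK = [0.3845 0.0717; -0.3266 -0.0583]
AᵀP(A−BK) = [2.0833 0.4836; 0.4836 0.1298]
P' = Q + AᵀP(A−BK) = [18.3333 -1.5164; -1.5164 0.3798]
tr(P') = 18.7131


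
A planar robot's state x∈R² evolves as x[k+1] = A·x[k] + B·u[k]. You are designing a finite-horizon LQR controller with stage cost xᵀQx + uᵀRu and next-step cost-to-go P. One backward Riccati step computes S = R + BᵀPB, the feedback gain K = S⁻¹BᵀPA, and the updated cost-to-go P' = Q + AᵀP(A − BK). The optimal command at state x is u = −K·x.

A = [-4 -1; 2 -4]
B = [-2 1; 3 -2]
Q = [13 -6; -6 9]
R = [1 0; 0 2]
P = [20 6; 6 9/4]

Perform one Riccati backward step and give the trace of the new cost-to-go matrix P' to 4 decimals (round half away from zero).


BᵀP = [-22.0000 -5.2500; 8.0000 1.5000]
S = R + BᵀPB = [1 0; 0 2] + [28.2500 -11.5000; -11.5000 5.0000] = [29.2500 -11.5000; -11.5000 7.0000]
BᵀPA = [77.5000 43.0000; -29.0000 -14.0000]
K = S⁻¹·BᵀPA = [2.8828 1.9310; 0.5931 1.1724]
A−BK = [1.1724 1.6897; -5.4621 -7.4483]
AᵀP(A−BK) = [26.7862 30.3448; 30.3448 37.3793]
P' = Q + AᵀP(A−BK) = [39.7862 24.3448; 24.3448 46.3793]
tr(P') = 86.1655

86.1655


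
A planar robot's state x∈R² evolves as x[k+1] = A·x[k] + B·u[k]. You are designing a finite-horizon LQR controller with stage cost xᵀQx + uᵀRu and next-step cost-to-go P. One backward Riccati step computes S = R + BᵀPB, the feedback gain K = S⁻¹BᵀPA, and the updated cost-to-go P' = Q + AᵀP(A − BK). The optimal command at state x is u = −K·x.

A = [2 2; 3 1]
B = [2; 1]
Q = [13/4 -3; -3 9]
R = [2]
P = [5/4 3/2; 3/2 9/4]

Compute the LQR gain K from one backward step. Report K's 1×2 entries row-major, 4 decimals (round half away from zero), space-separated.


BᵀP = [4.0000 5.2500]
S = R + BᵀPB = [2] + [13.2500] = [15.2500]
BᵀPA = [23.7500 13.2500]
K = S⁻¹·BᵀPA = [1.5574 0.8689]
A−BK = [-1.1148 0.2623; 1.4426 0.1311]
AᵀP(A−BK) = [6.2623 3.1148; 3.1148 1.7377]
P' = Q + AᵀP(A−BK) = [9.5123 0.1148; 0.1148 10.7377]
tr(P') = 20.2500

1.5574 0.8689


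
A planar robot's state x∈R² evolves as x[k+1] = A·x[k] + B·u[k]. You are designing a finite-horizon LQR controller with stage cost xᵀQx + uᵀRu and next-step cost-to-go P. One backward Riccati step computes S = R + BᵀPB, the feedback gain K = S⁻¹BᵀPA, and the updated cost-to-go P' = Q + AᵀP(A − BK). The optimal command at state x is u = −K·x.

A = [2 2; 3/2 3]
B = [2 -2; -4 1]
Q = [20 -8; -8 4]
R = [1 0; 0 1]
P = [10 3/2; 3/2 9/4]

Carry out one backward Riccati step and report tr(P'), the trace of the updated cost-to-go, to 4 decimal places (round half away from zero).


34.2094

BᵀP = [14.0000 -6.0000; -18.5000 -0.7500]
S = R + BᵀPB = [1 0; 0 1] + [52.0000 -34.0000; -34.0000 36.2500] = [53.0000 -34.0000; -34.0000 37.2500]
BᵀPA = [19.0000 10.0000; -38.1250 -39.2500]
K = S⁻¹·BᵀPA = [-0.7192 -1.1757; -1.6800 -2.1268]
A−BK = [0.0785 0.0978; 0.3031 0.4241]
AᵀP(A−BK) = [3.6793 4.8789; 4.8789 6.5301]
P' = Q + AᵀP(A−BK) = [23.6793 -3.1211; -3.1211 10.5301]
tr(P') = 34.2094


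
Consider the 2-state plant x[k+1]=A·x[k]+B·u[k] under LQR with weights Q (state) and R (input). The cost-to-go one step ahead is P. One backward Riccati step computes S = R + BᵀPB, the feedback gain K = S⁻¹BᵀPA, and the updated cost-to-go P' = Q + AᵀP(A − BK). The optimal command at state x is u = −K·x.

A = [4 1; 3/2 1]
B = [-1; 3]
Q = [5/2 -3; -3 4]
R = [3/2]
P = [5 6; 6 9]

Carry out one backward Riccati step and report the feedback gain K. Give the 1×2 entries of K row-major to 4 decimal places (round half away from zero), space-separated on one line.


BᵀP = [13.0000 21.0000]
S = R + BᵀPB = [3/2] + [50.0000] = [51.5000]
BᵀPA = [83.5000 34.0000]
K = S⁻¹·BᵀPA = [1.6214 0.6602]
A−BK = [5.6214 1.6602; -3.3641 -0.9806]
AᵀP(A−BK) = [36.8665 11.3738; 11.3738 3.5534]
P' = Q + AᵀP(A−BK) = [39.3665 8.3738; 8.3738 7.5534]
tr(P') = 46.9199

1.6214 0.6602


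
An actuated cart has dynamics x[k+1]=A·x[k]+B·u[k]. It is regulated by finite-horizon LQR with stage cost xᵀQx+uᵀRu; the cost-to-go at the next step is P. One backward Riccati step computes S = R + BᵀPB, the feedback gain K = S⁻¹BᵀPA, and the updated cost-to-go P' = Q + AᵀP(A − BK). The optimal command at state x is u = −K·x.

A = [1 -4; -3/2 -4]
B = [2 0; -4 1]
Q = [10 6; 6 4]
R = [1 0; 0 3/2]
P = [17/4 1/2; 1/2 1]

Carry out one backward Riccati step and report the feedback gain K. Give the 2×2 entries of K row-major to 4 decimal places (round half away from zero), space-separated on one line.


BᵀP = [6.5000 -3.0000; 0.5000 1.0000]
S = R + BᵀPB = [1 0; 0 3/2] + [25.0000 -3.0000; -3.0000 1.0000] = [26.0000 -3.0000; -3.0000 2.5000]
BᵀPA = [11.0000 -14.0000; -1.0000 -6.0000]
K = S⁻¹·BᵀPA = [0.4375 -0.9464; 0.1250 -3.5357]
A−BK = [0.1250 -2.1071; 0.1250 -4.2500]
AᵀP(A−BK) = [0.3125 -3.1250; -3.1250 65.5357]
P' = Q + AᵀP(A−BK) = [10.3125 2.8750; 2.8750 69.5357]
tr(P') = 79.8482

0.4375 -0.9464 0.1250 -3.5357


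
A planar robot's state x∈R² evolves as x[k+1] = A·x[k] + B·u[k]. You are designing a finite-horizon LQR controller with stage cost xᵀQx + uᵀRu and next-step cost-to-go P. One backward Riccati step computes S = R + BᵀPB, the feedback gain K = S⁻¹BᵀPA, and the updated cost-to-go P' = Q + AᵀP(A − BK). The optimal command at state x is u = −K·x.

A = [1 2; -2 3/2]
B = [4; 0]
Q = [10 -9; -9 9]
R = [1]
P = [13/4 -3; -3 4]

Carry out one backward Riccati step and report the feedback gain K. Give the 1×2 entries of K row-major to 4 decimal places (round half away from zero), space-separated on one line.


0.6981 0.1509

BᵀP = [13.0000 -12.0000]
S = R + BᵀPB = [1] + [52.0000] = [53.0000]
BᵀPA = [37.0000 8.0000]
K = S⁻¹·BᵀPA = [0.6981 0.1509]
A−BK = [-1.7925 1.3962; -2.0000 1.5000]
AᵀP(A−BK) = [5.4198 -3.5849; -3.5849 2.7925]
P' = Q + AᵀP(A−BK) = [15.4198 -12.5849; -12.5849 11.7925]
tr(P') = 27.2123


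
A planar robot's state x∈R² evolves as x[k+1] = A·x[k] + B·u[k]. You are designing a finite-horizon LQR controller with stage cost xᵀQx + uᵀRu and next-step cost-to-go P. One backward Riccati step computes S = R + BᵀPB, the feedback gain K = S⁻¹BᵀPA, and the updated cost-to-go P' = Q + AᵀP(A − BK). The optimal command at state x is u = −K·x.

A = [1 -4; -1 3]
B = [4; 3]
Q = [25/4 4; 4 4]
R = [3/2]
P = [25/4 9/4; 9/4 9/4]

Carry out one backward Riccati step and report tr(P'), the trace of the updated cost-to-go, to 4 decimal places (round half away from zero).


BᵀP = [31.7500 15.7500]
S = R + BᵀPB = [3/2] + [174.2500] = [175.7500]
BᵀPA = [16.0000 -79.7500]
K = S⁻¹·BᵀPA = [0.0910 -0.4538]
A−BK = [0.6358 -2.1849; -1.2731 4.3613]
AᵀP(A−BK) = [2.5434 -8.7397; -8.7397 30.0619]
P' = Q + AᵀP(A−BK) = [8.7934 -4.7397; -4.7397 34.0619]
tr(P') = 42.8553

42.8553


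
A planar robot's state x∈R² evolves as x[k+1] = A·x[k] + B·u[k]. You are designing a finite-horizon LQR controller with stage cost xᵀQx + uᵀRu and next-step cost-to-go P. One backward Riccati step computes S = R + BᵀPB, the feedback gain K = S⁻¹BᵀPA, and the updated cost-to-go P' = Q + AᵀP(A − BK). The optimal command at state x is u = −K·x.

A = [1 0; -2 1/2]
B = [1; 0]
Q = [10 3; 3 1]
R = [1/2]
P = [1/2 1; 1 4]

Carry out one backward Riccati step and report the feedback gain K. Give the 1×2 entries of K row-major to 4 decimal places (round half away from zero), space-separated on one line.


-1.5000 0.5000

BᵀP = [0.5000 1.0000]
S = R + BᵀPB = [1/2] + [0.5000] = [1.0000]
BᵀPA = [-1.5000 0.5000]
K = S⁻¹·BᵀPA = [-1.5000 0.5000]
A−BK = [2.5000 -0.5000; -2.0000 0.5000]
AᵀP(A−BK) = [10.2500 -2.7500; -2.7500 0.7500]
P' = Q + AᵀP(A−BK) = [20.2500 0.2500; 0.2500 1.7500]
tr(P') = 22.0000


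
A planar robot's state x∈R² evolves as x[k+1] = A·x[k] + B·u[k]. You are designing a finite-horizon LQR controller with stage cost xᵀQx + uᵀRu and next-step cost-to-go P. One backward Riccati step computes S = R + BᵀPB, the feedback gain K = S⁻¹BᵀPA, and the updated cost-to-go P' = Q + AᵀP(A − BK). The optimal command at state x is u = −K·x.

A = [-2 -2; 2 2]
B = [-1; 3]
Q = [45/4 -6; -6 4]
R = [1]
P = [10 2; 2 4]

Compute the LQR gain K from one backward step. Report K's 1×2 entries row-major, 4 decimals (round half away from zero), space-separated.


BᵀP = [-4.0000 10.0000]
S = R + BᵀPB = [1] + [34.0000] = [35.0000]
BᵀPA = [28.0000 28.0000]
K = S⁻¹·BᵀPA = [0.8000 0.8000]
A−BK = [-1.2000 -1.2000; -0.4000 -0.4000]
AᵀP(A−BK) = [17.6000 17.6000; 17.6000 17.6000]
P' = Q + AᵀP(A−BK) = [28.8500 11.6000; 11.6000 21.6000]
tr(P') = 50.4500

0.8000 0.8000


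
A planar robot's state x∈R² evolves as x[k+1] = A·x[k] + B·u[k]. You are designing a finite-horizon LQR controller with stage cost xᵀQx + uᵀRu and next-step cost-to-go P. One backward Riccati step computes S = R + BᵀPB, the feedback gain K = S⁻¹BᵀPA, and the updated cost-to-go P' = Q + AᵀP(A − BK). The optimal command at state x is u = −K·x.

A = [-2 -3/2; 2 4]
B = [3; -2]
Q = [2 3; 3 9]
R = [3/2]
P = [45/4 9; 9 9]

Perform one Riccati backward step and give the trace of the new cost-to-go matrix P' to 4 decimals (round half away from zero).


70.4055

BᵀP = [15.7500 9.0000]
S = R + BᵀPB = [3/2] + [29.2500] = [30.7500]
BᵀPA = [-13.5000 12.3750]
K = S⁻¹·BᵀPA = [-0.4390 0.4024]
A−BK = [-0.6829 -2.7073; 1.1220 4.8049]
AᵀP(A−BK) = [3.0732 12.1829; 12.1829 56.3323]
P' = Q + AᵀP(A−BK) = [5.0732 15.1829; 15.1829 65.3323]
tr(P') = 70.4055


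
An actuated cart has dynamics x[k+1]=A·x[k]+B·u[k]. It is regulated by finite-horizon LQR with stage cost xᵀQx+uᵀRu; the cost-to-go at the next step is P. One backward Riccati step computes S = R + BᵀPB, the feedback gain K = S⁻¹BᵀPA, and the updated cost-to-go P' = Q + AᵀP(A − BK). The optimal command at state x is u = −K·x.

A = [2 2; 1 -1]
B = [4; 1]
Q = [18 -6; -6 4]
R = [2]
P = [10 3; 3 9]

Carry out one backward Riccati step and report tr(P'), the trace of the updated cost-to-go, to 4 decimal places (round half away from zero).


39.6205

BᵀP = [43.0000 21.0000]
S = R + BᵀPB = [2] + [193.0000] = [195.0000]
BᵀPA = [107.0000 65.0000]
K = S⁻¹·BᵀPA = [0.5487 0.3333]
A−BK = [-0.1949 0.6667; 0.4513 -1.3333]
AᵀP(A−BK) = [2.2872 -4.6667; -4.6667 15.3333]
P' = Q + AᵀP(A−BK) = [20.2872 -10.6667; -10.6667 19.3333]
tr(P') = 39.6205


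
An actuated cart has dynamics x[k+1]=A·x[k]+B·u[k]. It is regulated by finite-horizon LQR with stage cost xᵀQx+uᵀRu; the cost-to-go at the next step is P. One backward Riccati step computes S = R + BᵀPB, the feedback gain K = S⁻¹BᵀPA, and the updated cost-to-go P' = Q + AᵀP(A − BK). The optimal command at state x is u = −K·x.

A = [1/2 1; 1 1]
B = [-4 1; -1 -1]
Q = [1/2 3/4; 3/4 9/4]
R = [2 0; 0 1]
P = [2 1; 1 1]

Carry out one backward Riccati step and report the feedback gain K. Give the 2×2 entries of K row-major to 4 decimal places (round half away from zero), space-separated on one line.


BᵀP = [-9.0000 -5.0000; 1.0000 0.0000]
S = R + BᵀPB = [2 0; 0 1] + [41.0000 -4.0000; -4.0000 1.0000] = [43.0000 -4.0000; -4.0000 2.0000]
BᵀPA = [-9.5000 -14.0000; 0.5000 1.0000]
K = S⁻¹·BᵀPA = [-0.2429 -0.3429; -0.2357 -0.1857]
A−BK = [-0.2357 -0.1857; 0.5214 0.4714]
AᵀP(A−BK) = [0.3107 0.3357; 0.3357 0.3857]
P' = Q + AᵀP(A−BK) = [0.8107 1.0857; 1.0857 2.6357]
tr(P') = 3.4464

-0.2429 -0.3429 -0.2357 -0.1857


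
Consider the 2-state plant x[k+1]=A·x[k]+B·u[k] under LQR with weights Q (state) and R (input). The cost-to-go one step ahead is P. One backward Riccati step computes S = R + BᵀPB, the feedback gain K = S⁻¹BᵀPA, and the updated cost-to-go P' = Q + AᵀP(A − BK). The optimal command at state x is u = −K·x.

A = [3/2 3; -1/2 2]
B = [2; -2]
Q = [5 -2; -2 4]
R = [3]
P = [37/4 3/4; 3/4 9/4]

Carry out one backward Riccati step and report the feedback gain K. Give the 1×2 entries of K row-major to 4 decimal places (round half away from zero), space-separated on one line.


0.6279 1.0465

BᵀP = [17.0000 -3.0000]
S = R + BᵀPB = [3] + [40.0000] = [43.0000]
BᵀPA = [27.0000 45.0000]
K = S⁻¹·BᵀPA = [0.6279 1.0465]
A−BK = [0.2442 0.9070; 0.7558 4.0930]
AᵀP(A−BK) = [3.2965 12.2442; 12.2442 54.1570]
P' = Q + AᵀP(A−BK) = [8.2965 10.2442; 10.2442 58.1570]
tr(P') = 66.4535


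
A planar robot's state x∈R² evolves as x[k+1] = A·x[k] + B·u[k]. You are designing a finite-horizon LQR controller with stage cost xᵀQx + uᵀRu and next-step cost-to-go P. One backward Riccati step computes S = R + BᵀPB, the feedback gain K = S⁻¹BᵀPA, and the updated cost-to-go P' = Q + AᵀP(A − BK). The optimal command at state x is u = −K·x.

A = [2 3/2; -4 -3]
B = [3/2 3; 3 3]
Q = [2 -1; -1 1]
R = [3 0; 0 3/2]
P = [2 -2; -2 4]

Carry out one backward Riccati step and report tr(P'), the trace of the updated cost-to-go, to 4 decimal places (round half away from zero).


BᵀP = [-3.0000 9.0000; 0.0000 6.0000]
S = R + BᵀPB = [3 0; 0 3/2] + [22.5000 18.0000; 18.0000 18.0000] = [25.5000 18.0000; 18.0000 19.5000]
BᵀPA = [-42.0000 -31.5000; -24.0000 -18.0000]
K = S⁻¹·BᵀPA = [-2.2338 -1.6753; 0.8312 0.6234]
A−BK = [2.8571 2.1429; 0.2078 0.1558]
AᵀP(A−BK) = [30.1299 22.5974; 22.5974 16.9481]
P' = Q + AᵀP(A−BK) = [32.1299 21.5974; 21.5974 17.9481]
tr(P') = 50.0779

50.0779


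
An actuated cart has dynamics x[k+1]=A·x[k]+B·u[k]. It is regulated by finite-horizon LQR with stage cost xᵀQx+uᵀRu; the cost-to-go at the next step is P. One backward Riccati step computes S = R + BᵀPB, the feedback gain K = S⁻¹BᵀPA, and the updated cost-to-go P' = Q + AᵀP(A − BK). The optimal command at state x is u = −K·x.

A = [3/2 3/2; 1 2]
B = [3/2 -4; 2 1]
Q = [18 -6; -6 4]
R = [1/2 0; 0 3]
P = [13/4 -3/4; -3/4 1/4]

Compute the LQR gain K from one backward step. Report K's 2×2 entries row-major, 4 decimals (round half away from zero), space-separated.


0.4081 0.5261 -0.1896 -0.1093

BᵀP = [3.3750 -0.6250; -13.7500 3.2500]
S = R + BᵀPB = [1/2 0; 0 3] + [3.8125 -14.1250; -14.1250 58.2500] = [4.3125 -14.1250; -14.1250 61.2500]
BᵀPA = [4.4375 3.8125; -17.3750 -14.1250]
K = S⁻¹·BᵀPA = [0.4081 0.5261; -0.1896 -0.1093]
A−BK = [0.1296 0.2737; 0.3733 1.0571]
AᵀP(A−BK) = [0.2079 0.2041; 0.2041 0.2631]
P' = Q + AᵀP(A−BK) = [18.2079 -5.7959; -5.7959 4.2631]
tr(P') = 22.4710


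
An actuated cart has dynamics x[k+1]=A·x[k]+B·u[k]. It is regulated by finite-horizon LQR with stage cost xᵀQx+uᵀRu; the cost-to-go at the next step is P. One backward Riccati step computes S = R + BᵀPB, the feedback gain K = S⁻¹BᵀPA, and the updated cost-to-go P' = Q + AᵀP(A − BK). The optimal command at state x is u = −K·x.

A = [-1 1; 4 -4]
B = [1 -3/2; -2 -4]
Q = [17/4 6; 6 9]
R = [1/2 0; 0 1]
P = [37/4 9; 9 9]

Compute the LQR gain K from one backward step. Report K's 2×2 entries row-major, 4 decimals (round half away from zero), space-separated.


-0.7205 0.7205 -0.4117 0.4117

BᵀP = [-8.7500 -9.0000; -49.8750 -49.5000]
S = R + BᵀPB = [1/2 0; 0 1] + [9.2500 49.1250; 49.1250 272.8125] = [9.7500 49.1250; 49.1250 273.8125]
BᵀPA = [-27.2500 27.2500; -148.1250 148.1250]
K = S⁻¹·BᵀPA = [-0.7205 0.7205; -0.4117 0.4117]
A−BK = [-0.8970 0.8970; 0.9121 -0.9121]
AᵀP(A−BK) = [0.6323 -0.6323; -0.6323 0.6323]
P' = Q + AᵀP(A−BK) = [4.8823 5.3677; 5.3677 9.6323]
tr(P') = 14.5146


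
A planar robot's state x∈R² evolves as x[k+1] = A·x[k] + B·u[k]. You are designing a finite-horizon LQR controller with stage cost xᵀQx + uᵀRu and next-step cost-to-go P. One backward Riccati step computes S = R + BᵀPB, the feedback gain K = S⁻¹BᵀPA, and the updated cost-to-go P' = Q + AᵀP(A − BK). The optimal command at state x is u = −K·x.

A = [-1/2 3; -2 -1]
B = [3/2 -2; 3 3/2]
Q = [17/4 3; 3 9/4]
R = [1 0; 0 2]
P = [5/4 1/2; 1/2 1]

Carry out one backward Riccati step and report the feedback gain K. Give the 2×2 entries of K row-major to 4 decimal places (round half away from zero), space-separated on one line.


BᵀP = [3.3750 3.7500; -1.7500 0.5000]
S = R + BᵀPB = [1 0; 0 2] + [16.3125 -1.1250; -1.1250 4.2500] = [17.3125 -1.1250; -1.1250 6.2500]
BᵀPA = [-9.1875 6.3750; -0.1250 -5.7500]
K = S⁻¹·BᵀPA = [-0.5383 0.3121; -0.1169 -0.8638]
A−BK = [0.0736 0.8042; -0.2098 -0.6406]
AᵀP(A−BK) = [0.3524 0.1344; 0.1344 2.2934]
P' = Q + AᵀP(A−BK) = [4.6024 3.1344; 3.1344 4.5434]
tr(P') = 9.1458

-0.5383 0.3121 -0.1169 -0.8638


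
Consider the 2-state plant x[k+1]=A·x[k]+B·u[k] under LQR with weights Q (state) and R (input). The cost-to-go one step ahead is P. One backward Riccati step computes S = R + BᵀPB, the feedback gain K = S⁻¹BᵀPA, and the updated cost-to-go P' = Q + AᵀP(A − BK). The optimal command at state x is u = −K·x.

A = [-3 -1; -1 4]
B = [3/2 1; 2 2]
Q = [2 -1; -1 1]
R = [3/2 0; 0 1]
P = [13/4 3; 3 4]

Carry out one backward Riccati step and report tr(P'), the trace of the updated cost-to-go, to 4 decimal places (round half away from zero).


12.0167

BᵀP = [10.8750 12.5000; 9.2500 11.0000]
S = R + BᵀPB = [3/2 0; 0 1] + [41.3125 35.8750; 35.8750 31.2500] = [42.8125 35.8750; 35.8750 32.2500]
BᵀPA = [-45.1250 39.1250; -38.7500 34.7500]
K = S⁻¹·BᵀPA = [-0.6951 0.1614; -0.4283 0.8979]
A−BK = [-1.5290 -2.1401; 1.2468 1.8813]
AᵀP(A−BK) = [3.2862 2.8299; 2.8299 5.7305]
P' = Q + AᵀP(A−BK) = [5.2862 1.8299; 1.8299 6.7305]
tr(P') = 12.0167


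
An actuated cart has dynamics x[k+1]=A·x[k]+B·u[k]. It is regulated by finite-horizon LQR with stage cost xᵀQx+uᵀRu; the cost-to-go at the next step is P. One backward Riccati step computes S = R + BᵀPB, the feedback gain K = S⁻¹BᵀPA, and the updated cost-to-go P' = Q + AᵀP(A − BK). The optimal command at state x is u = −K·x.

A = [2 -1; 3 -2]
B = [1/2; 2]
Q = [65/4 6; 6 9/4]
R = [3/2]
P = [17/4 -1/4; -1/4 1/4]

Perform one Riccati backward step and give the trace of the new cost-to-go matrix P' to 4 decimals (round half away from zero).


30.9082

BᵀP = [1.6250 0.3750]
S = R + BᵀPB = [3/2] + [1.5625] = [3.0625]
BᵀPA = [4.3750 -2.3750]
K = S⁻¹·BᵀPA = [1.4286 -0.7755]
A−BK = [1.2857 -0.6122; 0.1429 -0.4490]
AᵀP(A−BK) = [10.0000 -4.8571; -4.8571 2.4082]
P' = Q + AᵀP(A−BK) = [26.2500 1.1429; 1.1429 4.6582]
tr(P') = 30.9082


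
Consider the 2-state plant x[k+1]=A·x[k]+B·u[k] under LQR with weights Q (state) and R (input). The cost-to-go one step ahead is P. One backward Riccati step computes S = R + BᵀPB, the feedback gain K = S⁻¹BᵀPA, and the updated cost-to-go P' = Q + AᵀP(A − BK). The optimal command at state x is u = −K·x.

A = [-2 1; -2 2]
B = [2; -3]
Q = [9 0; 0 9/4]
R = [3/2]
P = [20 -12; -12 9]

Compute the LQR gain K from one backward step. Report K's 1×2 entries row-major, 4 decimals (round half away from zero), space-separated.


BᵀP = [76.0000 -51.0000]
S = R + BᵀPB = [3/2] + [305.0000] = [306.5000]
BᵀPA = [-50.0000 -26.0000]
K = S⁻¹·BᵀPA = [-0.1631 -0.0848]
A−BK = [-1.6737 1.1697; -2.4894 1.7455]
AᵀP(A−BK) = [11.8434 -8.2414; -8.2414 5.7945]
P' = Q + AᵀP(A−BK) = [20.8434 -8.2414; -8.2414 8.0445]
tr(P') = 28.8878

-0.1631 -0.0848


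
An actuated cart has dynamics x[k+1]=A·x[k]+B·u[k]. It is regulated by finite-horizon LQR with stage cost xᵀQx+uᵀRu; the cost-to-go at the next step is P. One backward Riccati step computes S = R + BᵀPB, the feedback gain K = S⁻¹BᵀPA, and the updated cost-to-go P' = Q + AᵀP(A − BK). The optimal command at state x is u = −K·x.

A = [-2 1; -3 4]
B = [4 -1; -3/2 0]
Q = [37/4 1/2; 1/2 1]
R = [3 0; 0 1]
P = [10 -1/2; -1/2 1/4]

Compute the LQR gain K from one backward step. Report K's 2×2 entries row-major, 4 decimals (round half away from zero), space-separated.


-0.3140 0.0867 0.5186 -0.4059

BᵀP = [40.7500 -2.3750; -10.0000 0.5000]
S = R + BᵀPB = [3 0; 0 1] + [166.5625 -40.7500; -40.7500 10.0000] = [169.5625 -40.7500; -40.7500 11.0000]
BᵀPA = [-74.3750 31.2500; 18.5000 -8.0000]
K = S⁻¹·BᵀPA = [-0.3140 0.0867; 0.5186 -0.4059]
A−BK = [-0.2254 0.2471; -3.4710 4.1301]
AᵀP(A−BK) = [3.3024 -3.5388; -3.5388 4.0418]
P' = Q + AᵀP(A−BK) = [12.5524 -3.0388; -3.0388 5.0418]
tr(P') = 17.5942


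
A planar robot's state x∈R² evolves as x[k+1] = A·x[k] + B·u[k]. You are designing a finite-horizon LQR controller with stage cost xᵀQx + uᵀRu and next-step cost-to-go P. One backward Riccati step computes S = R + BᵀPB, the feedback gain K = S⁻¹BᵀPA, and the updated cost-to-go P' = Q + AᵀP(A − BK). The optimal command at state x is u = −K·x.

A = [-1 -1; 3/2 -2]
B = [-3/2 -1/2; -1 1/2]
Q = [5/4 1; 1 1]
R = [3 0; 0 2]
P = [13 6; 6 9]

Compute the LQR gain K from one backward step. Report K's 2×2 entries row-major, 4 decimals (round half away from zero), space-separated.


-0.1121 1.0883 1.3712 -0.7958

BᵀP = [-25.5000 -18.0000; -3.5000 1.5000]
S = R + BᵀPB = [3 0; 0 2] + [56.2500 3.7500; 3.7500 2.5000] = [59.2500 3.7500; 3.7500 4.5000]
BᵀPA = [-1.5000 61.5000; 5.7500 0.5000]
K = S⁻¹·BᵀPA = [-0.1121 1.0883; 1.3712 -0.7958]
A−BK = [-0.4826 0.2346; 0.7023 -0.5137]
AᵀP(A−BK) = [7.1975 -4.7914; -4.7914 6.4647]
P' = Q + AᵀP(A−BK) = [8.4475 -3.7914; -3.7914 7.4647]
tr(P') = 15.9122


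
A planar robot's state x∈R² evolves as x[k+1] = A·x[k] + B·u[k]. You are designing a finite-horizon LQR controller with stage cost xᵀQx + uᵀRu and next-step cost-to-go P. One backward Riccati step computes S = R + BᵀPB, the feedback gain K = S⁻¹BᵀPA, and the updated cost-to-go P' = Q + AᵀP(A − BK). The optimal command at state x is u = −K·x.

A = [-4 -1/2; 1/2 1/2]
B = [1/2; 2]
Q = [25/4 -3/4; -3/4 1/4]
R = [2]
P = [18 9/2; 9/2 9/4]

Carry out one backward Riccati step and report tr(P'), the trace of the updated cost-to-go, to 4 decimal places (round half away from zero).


86.3635

BᵀP = [18.0000 6.7500]
S = R + BᵀPB = [2] + [22.5000] = [24.5000]
BᵀPA = [-68.6250 -5.6250]
K = S⁻¹·BᵀPA = [-2.8010 -0.2296]
A−BK = [-2.5995 -0.3852; 6.1020 0.9592]
AᵀP(A−BK) = [78.3425 10.6818; 10.6818 1.5210]
P' = Q + AᵀP(A−BK) = [84.5925 9.9318; 9.9318 1.7710]
tr(P') = 86.3635


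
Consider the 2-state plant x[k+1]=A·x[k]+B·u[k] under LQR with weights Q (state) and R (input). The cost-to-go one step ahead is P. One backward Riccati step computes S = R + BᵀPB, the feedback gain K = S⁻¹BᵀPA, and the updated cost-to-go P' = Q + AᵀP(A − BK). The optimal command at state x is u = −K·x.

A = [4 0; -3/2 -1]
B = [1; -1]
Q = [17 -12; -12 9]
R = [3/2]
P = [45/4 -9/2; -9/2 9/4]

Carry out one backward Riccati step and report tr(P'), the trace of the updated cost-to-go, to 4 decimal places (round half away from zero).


42.6113

BᵀP = [15.7500 -6.7500]
S = R + BᵀPB = [3/2] + [22.5000] = [24.0000]
BᵀPA = [73.1250 6.7500]
K = S⁻¹·BᵀPA = [3.0469 0.2813]
A−BK = [0.9531 -0.2813; 1.5469 -0.7188]
AᵀP(A−BK) = [16.2598 0.8086; 0.8086 0.3516]
P' = Q + AᵀP(A−BK) = [33.2598 -11.1914; -11.1914 9.3516]
tr(P') = 42.6113


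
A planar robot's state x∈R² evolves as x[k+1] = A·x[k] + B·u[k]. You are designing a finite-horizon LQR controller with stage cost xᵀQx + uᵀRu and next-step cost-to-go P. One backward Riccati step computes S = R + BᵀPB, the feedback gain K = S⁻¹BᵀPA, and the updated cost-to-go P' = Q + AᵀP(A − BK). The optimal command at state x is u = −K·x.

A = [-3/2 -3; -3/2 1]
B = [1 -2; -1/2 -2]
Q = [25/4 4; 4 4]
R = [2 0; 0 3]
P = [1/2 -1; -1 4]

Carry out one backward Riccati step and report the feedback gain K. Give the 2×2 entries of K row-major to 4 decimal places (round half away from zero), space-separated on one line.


BᵀP = [1.0000 -3.0000; 1.0000 -6.0000]
S = R + BᵀPB = [2 0; 0 3] + [2.5000 4.0000; 4.0000 10.0000] = [4.5000 4.0000; 4.0000 13.0000]
BᵀPA = [3.0000 -6.0000; 7.5000 -9.0000]
K = S⁻¹·BᵀPA = [0.2118 -0.9882; 0.5118 -0.3882]
A−BK = [-0.6882 -2.7882; -0.3706 -0.2706]
AᵀP(A−BK) = [1.1515 -0.8735; -0.8735 5.0765]
P' = Q + AᵀP(A−BK) = [7.4015 3.1265; 3.1265 9.0765]
tr(P') = 16.4779

0.2118 -0.9882 0.5118 -0.3882


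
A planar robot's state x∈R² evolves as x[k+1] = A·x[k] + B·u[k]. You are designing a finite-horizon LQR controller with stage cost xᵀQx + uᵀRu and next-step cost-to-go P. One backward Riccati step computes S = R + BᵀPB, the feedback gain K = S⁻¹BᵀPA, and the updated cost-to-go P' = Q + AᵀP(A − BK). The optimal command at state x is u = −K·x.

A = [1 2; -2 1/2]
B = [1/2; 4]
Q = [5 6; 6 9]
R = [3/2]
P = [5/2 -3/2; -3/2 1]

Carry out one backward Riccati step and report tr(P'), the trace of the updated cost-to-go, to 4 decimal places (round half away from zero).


BᵀP = [-4.7500 3.2500]
S = R + BᵀPB = [3/2] + [10.6250] = [12.1250]
BᵀPA = [-11.2500 -7.8750]
K = S⁻¹·BᵀPA = [-0.9278 -0.6495]
A−BK = [1.4639 2.3247; 1.7113 3.0979]
AᵀP(A−BK) = [2.0619 1.9433; 1.9433 2.1353]
P' = Q + AᵀP(A−BK) = [7.0619 7.9433; 7.9433 11.1353]
tr(P') = 18.1972

18.1972


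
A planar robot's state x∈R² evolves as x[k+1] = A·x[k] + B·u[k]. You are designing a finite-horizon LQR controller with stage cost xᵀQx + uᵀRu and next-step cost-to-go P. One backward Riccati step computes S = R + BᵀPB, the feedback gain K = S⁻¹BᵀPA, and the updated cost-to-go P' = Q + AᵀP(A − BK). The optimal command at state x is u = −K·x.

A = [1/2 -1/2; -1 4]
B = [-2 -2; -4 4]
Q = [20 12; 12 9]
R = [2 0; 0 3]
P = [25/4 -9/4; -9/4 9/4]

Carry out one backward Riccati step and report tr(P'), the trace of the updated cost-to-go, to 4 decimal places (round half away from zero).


30.5881

BᵀP = [-3.5000 -4.5000; -21.5000 13.5000]
S = R + BᵀPB = [2 0; 0 3] + [25.0000 -11.0000; -11.0000 97.0000] = [27.0000 -11.0000; -11.0000 100.0000]
BᵀPA = [2.7500 -16.2500; -24.2500 64.7500]
K = S⁻¹·BᵀPA = [0.0032 -0.3539; -0.2421 0.6086]
A−BK = [0.0221 0.0093; -0.0186 0.1501]
AᵀP(A−BK) = [0.1816 -0.4564; -0.4564 1.4065]
P' = Q + AᵀP(A−BK) = [20.1816 11.5436; 11.5436 10.4065]
tr(P') = 30.5881


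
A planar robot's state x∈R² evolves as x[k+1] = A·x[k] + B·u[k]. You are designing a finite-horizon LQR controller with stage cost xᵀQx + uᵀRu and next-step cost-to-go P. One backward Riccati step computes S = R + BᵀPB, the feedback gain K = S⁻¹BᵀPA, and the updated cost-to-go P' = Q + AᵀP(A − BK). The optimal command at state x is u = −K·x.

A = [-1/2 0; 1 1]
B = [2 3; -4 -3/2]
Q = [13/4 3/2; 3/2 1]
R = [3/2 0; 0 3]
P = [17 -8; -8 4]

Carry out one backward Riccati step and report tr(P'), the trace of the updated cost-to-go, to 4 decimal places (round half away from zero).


BᵀP = [66.0000 -32.0000; 63.0000 -30.0000]
S = R + BᵀPB = [3/2 0; 0 3] + [260.0000 246.0000; 246.0000 234.0000] = [261.5000 246.0000; 246.0000 237.0000]
BᵀPA = [-65.0000 -32.0000; -61.5000 -30.0000]
K = S⁻¹·BᵀPA = [-0.1891 -0.1398; -0.0632 0.0185]
A−BK = [0.0678 0.2240; 0.1488 0.4687]
AᵀP(A−BK) = [0.0709 0.0524; 0.0524 0.0822]
P' = Q + AᵀP(A−BK) = [3.3209 1.5524; 1.5524 1.0822]
tr(P') = 4.4031

4.4031


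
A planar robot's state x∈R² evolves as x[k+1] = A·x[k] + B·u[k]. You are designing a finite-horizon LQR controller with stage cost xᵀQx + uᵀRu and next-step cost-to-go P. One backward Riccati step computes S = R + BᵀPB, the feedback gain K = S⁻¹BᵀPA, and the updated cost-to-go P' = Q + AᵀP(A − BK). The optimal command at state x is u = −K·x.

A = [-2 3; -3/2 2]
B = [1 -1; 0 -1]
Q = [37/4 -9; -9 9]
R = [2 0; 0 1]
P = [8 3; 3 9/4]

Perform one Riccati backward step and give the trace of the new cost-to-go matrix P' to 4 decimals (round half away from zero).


BᵀP = [8.0000 3.0000; -11.0000 -5.2500]
S = R + BᵀPB = [2 0; 0 1] + [8.0000 -11.0000; -11.0000 16.2500] = [10.0000 -11.0000; -11.0000 17.2500]
BᵀPA = [-20.5000 30.0000; 29.8750 -43.5000]
K = S⁻¹·BᵀPA = [-0.4854 0.7573; 1.4223 -2.0388]
A−BK = [-0.0922 0.2039; -0.0777 -0.0388]
AᵀP(A−BK) = [2.6189 -3.8155; -3.8155 5.5922]
P' = Q + AᵀP(A−BK) = [11.8689 -12.8155; -12.8155 14.5922]
tr(P') = 26.4612

26.4612


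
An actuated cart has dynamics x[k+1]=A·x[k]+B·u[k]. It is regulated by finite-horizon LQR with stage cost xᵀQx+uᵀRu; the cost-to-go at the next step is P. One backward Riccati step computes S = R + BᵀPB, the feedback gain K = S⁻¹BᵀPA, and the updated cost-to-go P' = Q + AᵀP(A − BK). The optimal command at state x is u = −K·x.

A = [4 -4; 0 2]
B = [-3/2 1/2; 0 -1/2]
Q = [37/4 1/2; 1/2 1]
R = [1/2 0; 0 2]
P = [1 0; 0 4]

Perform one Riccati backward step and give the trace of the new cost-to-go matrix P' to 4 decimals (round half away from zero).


BᵀP = [-1.5000 0.0000; 0.5000 -2.0000]
S = R + BᵀPB = [1/2 0; 0 2] + [2.2500 -0.7500; -0.7500 1.2500] = [2.7500 -0.7500; -0.7500 3.2500]
BᵀPA = [-6.0000 6.0000; 2.0000 -6.0000]
K = S⁻¹·BᵀPA = [-2.1493 1.7910; 0.1194 -1.4328]
A−BK = [0.7164 -0.5970; 0.0597 1.2836]
AᵀP(A−BK) = [2.8657 -2.3881; -2.3881 12.6567]
P' = Q + AᵀP(A−BK) = [12.1157 -1.8881; -1.8881 13.6567]
tr(P') = 25.7724

25.7724


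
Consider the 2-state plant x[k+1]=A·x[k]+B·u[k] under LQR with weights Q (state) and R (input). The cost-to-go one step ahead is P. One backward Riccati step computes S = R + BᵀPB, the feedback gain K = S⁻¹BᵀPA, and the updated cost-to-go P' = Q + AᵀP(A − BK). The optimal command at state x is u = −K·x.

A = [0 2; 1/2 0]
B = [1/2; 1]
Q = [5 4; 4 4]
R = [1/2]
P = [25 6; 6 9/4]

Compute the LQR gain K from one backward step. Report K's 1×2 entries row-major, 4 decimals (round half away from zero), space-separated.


0.1750 2.4667

BᵀP = [18.5000 5.2500]
S = R + BᵀPB = [1/2] + [14.5000] = [15.0000]
BᵀPA = [2.6250 37.0000]
K = S⁻¹·BᵀPA = [0.1750 2.4667]
A−BK = [-0.0875 0.7667; 0.3250 -2.4667]
AᵀP(A−BK) = [0.1031 -0.4750; -0.4750 8.7333]
P' = Q + AᵀP(A−BK) = [5.1031 3.5250; 3.5250 12.7333]
tr(P') = 17.8365


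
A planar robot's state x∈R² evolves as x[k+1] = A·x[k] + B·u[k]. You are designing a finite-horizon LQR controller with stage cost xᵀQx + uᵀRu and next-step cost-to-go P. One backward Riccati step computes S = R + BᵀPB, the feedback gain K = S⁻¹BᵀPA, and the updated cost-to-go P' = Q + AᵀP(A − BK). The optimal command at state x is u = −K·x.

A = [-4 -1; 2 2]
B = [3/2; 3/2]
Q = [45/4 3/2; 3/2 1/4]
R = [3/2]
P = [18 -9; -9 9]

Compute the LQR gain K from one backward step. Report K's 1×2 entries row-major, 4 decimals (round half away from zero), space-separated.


-2.4828 -0.6207

BᵀP = [13.5000 0.0000]
S = R + BᵀPB = [3/2] + [20.2500] = [21.7500]
BᵀPA = [-54.0000 -13.5000]
K = S⁻¹·BᵀPA = [-2.4828 -0.6207]
A−BK = [-0.2759 -0.0690; 5.7241 2.9310]
AᵀP(A−BK) = [333.9310 164.4828; 164.4828 81.6207]
P' = Q + AᵀP(A−BK) = [345.1810 165.9828; 165.9828 81.8707]
tr(P') = 427.0517


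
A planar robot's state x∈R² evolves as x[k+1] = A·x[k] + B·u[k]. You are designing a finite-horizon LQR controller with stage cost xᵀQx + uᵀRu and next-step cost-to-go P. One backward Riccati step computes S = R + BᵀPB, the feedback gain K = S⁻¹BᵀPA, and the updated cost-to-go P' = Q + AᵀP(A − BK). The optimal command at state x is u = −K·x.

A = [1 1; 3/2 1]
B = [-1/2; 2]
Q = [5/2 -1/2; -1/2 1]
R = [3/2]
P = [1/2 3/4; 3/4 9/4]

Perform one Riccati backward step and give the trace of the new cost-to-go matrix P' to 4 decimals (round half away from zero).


6.3343

BᵀP = [1.2500 4.1250]
S = R + BᵀPB = [3/2] + [7.6250] = [9.1250]
BᵀPA = [7.4375 5.3750]
K = S⁻¹·BᵀPA = [0.8151 0.5890]
A−BK = [1.4075 1.2945; -0.1301 -0.1781]
AᵀP(A−BK) = [1.7504 1.3690; 1.3690 1.0839]
P' = Q + AᵀP(A−BK) = [4.2504 0.8690; 0.8690 2.0839]
tr(P') = 6.3343


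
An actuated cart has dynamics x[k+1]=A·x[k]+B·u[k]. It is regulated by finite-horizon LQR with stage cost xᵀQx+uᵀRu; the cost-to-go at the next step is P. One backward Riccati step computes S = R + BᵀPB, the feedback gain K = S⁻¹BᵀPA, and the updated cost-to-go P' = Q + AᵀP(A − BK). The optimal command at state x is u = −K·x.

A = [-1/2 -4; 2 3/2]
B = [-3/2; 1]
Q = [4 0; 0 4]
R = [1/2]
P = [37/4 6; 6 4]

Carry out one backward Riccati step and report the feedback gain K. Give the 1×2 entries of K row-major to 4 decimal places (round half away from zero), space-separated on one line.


BᵀP = [-7.8750 -5.0000]
S = R + BᵀPB = [1/2] + [6.8125] = [7.3125]
BᵀPA = [-6.0625 24.0000]
K = S⁻¹·BᵀPA = [-0.8291 3.2821]
A−BK = [-1.7436 0.9231; 2.8291 -1.7821]
AᵀP(A−BK) = [1.2863 -2.1026; -2.1026 6.2308]
P' = Q + AᵀP(A−BK) = [5.2863 -2.1026; -2.1026 10.2308]
tr(P') = 15.5171

-0.8291 3.2821


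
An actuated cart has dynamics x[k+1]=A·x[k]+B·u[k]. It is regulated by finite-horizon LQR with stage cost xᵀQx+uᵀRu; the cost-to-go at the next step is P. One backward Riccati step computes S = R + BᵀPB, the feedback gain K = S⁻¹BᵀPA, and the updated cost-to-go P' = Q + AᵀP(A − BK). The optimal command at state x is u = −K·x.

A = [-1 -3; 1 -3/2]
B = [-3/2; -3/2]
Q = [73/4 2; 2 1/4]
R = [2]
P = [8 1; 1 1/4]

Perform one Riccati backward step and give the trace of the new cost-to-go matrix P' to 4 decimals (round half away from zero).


26.0686

BᵀP = [-13.5000 -1.8750]
S = R + BᵀPB = [2] + [23.0625] = [25.0625]
BᵀPA = [11.6250 43.3125]
K = S⁻¹·BᵀPA = [0.4638 1.7282]
A−BK = [-0.3042 -0.4077; 1.6958 1.0923]
AᵀP(A−BK) = [0.8579 2.0349; 2.0349 6.7107]
P' = Q + AᵀP(A−BK) = [19.1079 4.0349; 4.0349 6.9607]
tr(P') = 26.0686


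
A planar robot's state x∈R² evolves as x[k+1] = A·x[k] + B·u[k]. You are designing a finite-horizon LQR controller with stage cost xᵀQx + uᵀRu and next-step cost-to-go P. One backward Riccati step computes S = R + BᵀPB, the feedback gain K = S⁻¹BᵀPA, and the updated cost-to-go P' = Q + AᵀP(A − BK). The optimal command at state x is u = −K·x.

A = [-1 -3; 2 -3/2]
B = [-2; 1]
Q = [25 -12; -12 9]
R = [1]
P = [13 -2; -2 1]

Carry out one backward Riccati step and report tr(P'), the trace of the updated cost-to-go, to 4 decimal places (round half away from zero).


BᵀP = [-28.0000 5.0000]
S = R + BᵀPB = [1] + [61.0000] = [62.0000]
BᵀPA = [38.0000 76.5000]
K = S⁻¹·BᵀPA = [0.6129 1.2339]
A−BK = [0.2258 -0.5323; 1.3871 -2.7339]
AᵀP(A−BK) = [1.7097 -1.8871; -1.8871 6.8589]
P' = Q + AᵀP(A−BK) = [26.7097 -13.8871; -13.8871 15.8589]
tr(P') = 42.5685

42.5685


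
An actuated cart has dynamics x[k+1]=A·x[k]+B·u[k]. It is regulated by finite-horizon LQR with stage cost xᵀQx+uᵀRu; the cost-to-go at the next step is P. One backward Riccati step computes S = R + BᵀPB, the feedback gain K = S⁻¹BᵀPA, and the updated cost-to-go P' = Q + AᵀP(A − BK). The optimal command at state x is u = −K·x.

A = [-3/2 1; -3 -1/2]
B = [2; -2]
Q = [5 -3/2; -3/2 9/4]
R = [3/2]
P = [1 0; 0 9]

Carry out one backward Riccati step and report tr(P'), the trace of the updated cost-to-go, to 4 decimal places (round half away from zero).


28.1596

BᵀP = [2.0000 -18.0000]
S = R + BᵀPB = [3/2] + [40.0000] = [41.5000]
BᵀPA = [51.0000 11.0000]
K = S⁻¹·BᵀPA = [1.2289 0.2651]
A−BK = [-3.9578 0.4699; -0.5422 0.0301]
AᵀP(A−BK) = [20.5753 -1.5181; -1.5181 0.3343]
P' = Q + AᵀP(A−BK) = [25.5753 -3.0181; -3.0181 2.5843]
tr(P') = 28.1596


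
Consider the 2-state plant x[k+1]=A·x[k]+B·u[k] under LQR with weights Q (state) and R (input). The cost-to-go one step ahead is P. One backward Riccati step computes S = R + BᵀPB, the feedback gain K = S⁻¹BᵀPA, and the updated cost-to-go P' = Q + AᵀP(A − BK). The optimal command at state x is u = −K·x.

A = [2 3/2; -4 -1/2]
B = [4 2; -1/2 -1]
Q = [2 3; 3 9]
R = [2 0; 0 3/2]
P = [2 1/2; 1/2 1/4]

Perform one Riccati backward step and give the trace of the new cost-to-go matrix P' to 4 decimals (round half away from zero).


13.0133

BᵀP = [7.7500 1.8750; 3.5000 0.7500]
S = R + BᵀPB = [2 0; 0 3/2] + [30.0625 13.6250; 13.6250 6.2500] = [32.0625 13.6250; 13.6250 7.7500]
BᵀPA = [8.0000 10.6875; 4.0000 4.8750]
K = S⁻¹·BᵀPA = [0.1193 0.2611; 0.3063 0.1701]
A−BK = [0.9100 0.1156; -3.6340 -0.1994]
AᵀP(A−BK) = [1.8200 0.2312; 0.2312 0.1933]
P' = Q + AᵀP(A−BK) = [3.8200 3.2312; 3.2312 9.1933]
tr(P') = 13.0133


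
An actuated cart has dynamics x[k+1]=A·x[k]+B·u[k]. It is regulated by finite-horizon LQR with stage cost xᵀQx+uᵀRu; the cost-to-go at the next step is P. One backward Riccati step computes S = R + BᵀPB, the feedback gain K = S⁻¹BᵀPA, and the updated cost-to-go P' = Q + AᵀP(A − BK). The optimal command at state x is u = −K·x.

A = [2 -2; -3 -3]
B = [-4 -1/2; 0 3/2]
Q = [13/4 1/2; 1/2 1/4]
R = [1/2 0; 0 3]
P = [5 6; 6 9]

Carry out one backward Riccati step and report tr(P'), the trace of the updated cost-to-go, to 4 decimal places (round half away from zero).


BᵀP = [-20.0000 -24.0000; 6.5000 10.5000]
S = R + BᵀPB = [1/2 0; 0 3] + [80.0000 -26.0000; -26.0000 12.5000] = [80.5000 -26.0000; -26.0000 15.5000]
BᵀPA = [32.0000 112.0000; -18.5000 -44.5000]
K = S⁻¹·BᵀPA = [0.0262 1.0127; -1.1495 -1.1723]
A−BK = [1.5302 1.4646; -1.2757 -1.2416]
AᵀP(A−BK) = [6.8940 6.9071; 6.9071 7.4134]
P' = Q + AᵀP(A−BK) = [10.1440 7.4071; 7.4071 7.6634]
tr(P') = 17.8074

17.8074


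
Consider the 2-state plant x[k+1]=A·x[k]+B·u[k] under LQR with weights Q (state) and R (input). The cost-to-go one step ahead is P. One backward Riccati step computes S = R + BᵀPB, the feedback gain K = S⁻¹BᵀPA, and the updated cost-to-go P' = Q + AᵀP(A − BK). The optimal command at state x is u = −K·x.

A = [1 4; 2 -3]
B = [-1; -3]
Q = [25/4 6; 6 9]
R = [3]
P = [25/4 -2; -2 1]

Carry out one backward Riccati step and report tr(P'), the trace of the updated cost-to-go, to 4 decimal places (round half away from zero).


BᵀP = [-0.2500 -1.0000]
S = R + BᵀPB = [3] + [3.2500] = [6.2500]
BᵀPA = [-2.2500 2.0000]
K = S⁻¹·BᵀPA = [-0.3600 0.3200]
A−BK = [0.6400 4.3200; 0.9200 -2.0400]
AᵀP(A−BK) = [1.4400 9.7200; 9.7200 156.3600]
P' = Q + AᵀP(A−BK) = [7.6900 15.7200; 15.7200 165.3600]
tr(P') = 173.0500

173.0500


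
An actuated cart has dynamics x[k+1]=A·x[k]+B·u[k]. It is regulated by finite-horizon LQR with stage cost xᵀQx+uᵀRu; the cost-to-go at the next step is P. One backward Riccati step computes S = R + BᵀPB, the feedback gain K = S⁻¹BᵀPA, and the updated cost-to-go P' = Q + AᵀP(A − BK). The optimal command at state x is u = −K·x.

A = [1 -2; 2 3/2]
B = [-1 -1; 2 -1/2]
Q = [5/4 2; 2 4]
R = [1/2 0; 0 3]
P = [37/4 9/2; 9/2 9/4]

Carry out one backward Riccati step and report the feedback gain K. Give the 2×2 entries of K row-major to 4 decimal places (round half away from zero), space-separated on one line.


0.1052 0.3881 -1.3156 0.8356

BᵀP = [-0.2500 0.0000; -11.5000 -5.6250]
S = R + BᵀPB = [1/2 0; 0 3] + [0.2500 0.2500; 0.2500 14.3125] = [0.7500 0.2500; 0.2500 17.3125]
BᵀPA = [-0.2500 0.5000; -22.7500 14.5625]
K = S⁻¹·BᵀPA = [0.1052 0.3881; -1.3156 0.8356]
A−BK = [-0.2104 -0.7763; 1.1318 1.1415]
AᵀP(A−BK) = [6.3464 -3.8942; -3.8942 2.7007]
P' = Q + AᵀP(A−BK) = [7.5964 -1.8942; -1.8942 6.7007]
tr(P') = 14.2972
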